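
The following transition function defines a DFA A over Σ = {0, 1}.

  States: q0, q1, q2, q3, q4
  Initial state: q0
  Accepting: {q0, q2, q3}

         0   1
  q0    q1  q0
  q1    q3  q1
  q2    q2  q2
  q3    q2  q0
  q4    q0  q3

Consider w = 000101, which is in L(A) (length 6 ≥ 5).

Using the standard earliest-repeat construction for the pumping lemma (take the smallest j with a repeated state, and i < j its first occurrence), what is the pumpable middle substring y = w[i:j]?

1

Run of A on w = 0 0 0 1 0 1:
  step 0: q0  (start)
  step 1: q1  (read 0: q0→q1)
  step 2: q3  (read 0: q1→q3)
  step 3: q2  (read 0: q3→q2)
  step 4: q2  (read 1: q2→q2)   ← first repeat (q2 seen earlier)
  step 5: q2  (read 0: q2→q2)
  step 6: q2  (read 1: q2→q2)

So i = 3, j = 4, giving x = w[0:3] = 000, y = w[3:4] = 1, z = w[4:6] = 01.
Check: |xy| = 4 ≤ 5 and |y| = 1 ≥ 1. Reading y takes A from q2 back to q2, so every xyⁱz is accepted.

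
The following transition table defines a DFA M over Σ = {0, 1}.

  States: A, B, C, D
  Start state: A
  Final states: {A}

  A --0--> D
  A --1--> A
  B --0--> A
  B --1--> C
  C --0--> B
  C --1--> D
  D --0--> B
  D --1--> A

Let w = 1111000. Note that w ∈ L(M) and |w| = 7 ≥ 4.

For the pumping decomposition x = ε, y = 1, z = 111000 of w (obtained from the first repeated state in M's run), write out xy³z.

xy^3z = ε·1·1·1·111000 = 111111000.
Reading y = 1 takes M from A back to A, so after x·y·y·y the machine is still in A, and z then leads to the accepting state A. Hence 111111000 ∈ L(M).

111111000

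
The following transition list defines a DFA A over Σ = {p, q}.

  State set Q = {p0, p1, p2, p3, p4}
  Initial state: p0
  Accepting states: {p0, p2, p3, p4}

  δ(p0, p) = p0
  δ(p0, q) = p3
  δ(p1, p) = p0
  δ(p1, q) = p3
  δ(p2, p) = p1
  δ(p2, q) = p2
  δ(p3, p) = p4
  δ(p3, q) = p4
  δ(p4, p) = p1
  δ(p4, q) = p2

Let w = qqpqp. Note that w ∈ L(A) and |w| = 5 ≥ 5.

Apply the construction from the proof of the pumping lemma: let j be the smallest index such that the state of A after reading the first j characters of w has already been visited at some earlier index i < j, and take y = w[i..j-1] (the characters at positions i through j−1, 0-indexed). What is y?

State sequence: p0 -q-> p3 -q-> p4 -p-> p1 -q-> p3 -p-> p4
First repeat at step 4: p3 was already visited.

So i = 1, j = 4, giving x = w[0:1] = q, y = w[1:4] = qpq, z = w[4:5] = p.
Check: |xy| = 4 ≤ 5 and |y| = 3 ≥ 1. Reading y takes A from p3 back to p3, so every xyⁱz is accepted.
The DFA has 5 states, so the proof of the pumping lemma guarantees a repeated state among the first 5+1 visited; the segment between the two visits is the pumpable y.

qpq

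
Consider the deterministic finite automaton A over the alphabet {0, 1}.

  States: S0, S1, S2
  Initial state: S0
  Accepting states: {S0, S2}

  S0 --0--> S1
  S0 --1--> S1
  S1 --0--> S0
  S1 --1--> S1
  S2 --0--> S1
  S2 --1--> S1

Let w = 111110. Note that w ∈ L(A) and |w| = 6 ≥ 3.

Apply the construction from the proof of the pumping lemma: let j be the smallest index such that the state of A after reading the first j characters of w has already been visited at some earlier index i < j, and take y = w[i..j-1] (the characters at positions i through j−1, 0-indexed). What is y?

Run of A on w = 1 1 1 1 1 0:
  step 0: S0  (start)
  step 1: S1  (read 1: S0→S1)
  step 2: S1  (read 1: S1→S1)   ← first repeat (S1 seen earlier)
  step 3: S1  (read 1: S1→S1)
  step 4: S1  (read 1: S1→S1)
  step 5: S1  (read 1: S1→S1)
  step 6: S0  (read 0: S1→S0)

So i = 1, j = 2, giving x = w[0:1] = 1, y = w[1:2] = 1, z = w[2:6] = 1110.
Check: |xy| = 2 ≤ 3 and |y| = 1 ≥ 1. Reading y takes A from S1 back to S1, so every xyⁱz is accepted.

1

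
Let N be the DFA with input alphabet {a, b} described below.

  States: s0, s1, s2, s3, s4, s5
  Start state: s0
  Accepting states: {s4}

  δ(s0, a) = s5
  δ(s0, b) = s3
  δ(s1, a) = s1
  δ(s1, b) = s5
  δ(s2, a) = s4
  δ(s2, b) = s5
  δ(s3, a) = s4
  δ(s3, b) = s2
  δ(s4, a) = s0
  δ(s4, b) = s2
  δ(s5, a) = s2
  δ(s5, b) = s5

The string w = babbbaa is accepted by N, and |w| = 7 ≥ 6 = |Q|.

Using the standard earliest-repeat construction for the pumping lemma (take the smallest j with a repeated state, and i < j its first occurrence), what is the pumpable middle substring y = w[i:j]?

Run of N on w = b a b b b a a:
  step 0: s0  (start)
  step 1: s3  (read b: s0→s3)
  step 2: s4  (read a: s3→s4)
  step 3: s2  (read b: s4→s2)
  step 4: s5  (read b: s2→s5)
  step 5: s5  (read b: s5→s5)   ← first repeat (s5 seen earlier)
  step 6: s2  (read a: s5→s2)
  step 7: s4  (read a: s2→s4)

So i = 4, j = 5, giving x = w[0:4] = babb, y = w[4:5] = b, z = w[5:7] = aa.
Check: |xy| = 5 ≤ 6 and |y| = 1 ≥ 1. Reading y takes N from s5 back to s5, so every xyⁱz is accepted.
With |Q| = 6, pigeonhole forces a state repeat no later than step 6; the substring read between the first and second visits to that state can be pumped.

b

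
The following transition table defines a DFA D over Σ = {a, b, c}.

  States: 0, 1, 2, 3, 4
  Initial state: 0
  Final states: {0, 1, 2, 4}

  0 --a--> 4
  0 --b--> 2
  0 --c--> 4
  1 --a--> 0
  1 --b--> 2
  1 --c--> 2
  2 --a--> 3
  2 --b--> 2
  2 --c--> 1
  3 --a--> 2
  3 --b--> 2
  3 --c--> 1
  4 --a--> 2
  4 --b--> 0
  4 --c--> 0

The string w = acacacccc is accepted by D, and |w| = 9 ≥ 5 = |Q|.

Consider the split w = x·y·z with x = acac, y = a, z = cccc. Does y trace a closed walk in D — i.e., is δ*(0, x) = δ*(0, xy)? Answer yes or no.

no

State sequence: 0 -a-> 4 -c-> 0 -a-> 4 -c-> 0 -a-> 4

After x (step 4): 0. After xy (step 5): 4.
They differ (0 ≠ 4), so y is not a cycle from the state after x; this split is not the one the pumping-lemma construction produces, and pumping y need not keep the string in L(D).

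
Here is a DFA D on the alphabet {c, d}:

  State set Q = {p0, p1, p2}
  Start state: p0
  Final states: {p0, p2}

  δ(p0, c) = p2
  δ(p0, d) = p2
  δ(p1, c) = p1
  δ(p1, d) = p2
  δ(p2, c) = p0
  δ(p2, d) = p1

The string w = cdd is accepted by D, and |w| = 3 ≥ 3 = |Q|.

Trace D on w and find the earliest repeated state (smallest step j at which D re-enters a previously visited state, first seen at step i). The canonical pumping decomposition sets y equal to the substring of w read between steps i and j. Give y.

dd

State sequence: p0 -c-> p2 -d-> p1 -d-> p2
First repeat at step 3: p2 was already visited.

So i = 1, j = 3, giving x = w[0:1] = c, y = w[1:3] = dd, z = w[3:3] = ε.
Check: |xy| = 3 ≤ 3 and |y| = 2 ≥ 1. Reading y takes D from p2 back to p2, so every xyⁱz is accepted.
The DFA has 3 states, so the proof of the pumping lemma guarantees a repeated state among the first 3+1 visited; the segment between the two visits is the pumpable y.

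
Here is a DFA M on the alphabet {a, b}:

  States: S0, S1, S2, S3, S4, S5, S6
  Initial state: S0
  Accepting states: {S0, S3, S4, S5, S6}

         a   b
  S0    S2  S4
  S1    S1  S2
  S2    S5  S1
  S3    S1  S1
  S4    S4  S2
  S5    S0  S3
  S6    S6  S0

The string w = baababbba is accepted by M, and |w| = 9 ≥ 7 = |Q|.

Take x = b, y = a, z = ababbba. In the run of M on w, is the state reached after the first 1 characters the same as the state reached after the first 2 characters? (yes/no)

Run of M on the first 2 characters of w = b a:
  step 0: S0  (start)
  step 1: S4  (read b: S0→S4)
  step 2: S4  (read a: S4→S4)

After x (step 1): S4. After xy (step 2): S4.
They match, so y = a drives M around a cycle from S4 back to itself; pumping y any number of times keeps M in S4 before reading z, and xyⁱz ∈ L(M) for every i ≥ 0.

yes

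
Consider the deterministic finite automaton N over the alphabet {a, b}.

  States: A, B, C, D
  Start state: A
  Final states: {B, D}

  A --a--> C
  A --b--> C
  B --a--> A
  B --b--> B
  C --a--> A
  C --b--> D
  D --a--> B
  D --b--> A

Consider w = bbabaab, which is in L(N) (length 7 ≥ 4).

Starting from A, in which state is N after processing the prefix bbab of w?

B

State sequence: A -b-> C -b-> D -a-> B -b-> B

After reading 4 characters, N is in state B.
(This kind of state-tracing is the core of the pumping-lemma construction: with 4 states, pigeonhole forces a repeat within the first 4 steps.)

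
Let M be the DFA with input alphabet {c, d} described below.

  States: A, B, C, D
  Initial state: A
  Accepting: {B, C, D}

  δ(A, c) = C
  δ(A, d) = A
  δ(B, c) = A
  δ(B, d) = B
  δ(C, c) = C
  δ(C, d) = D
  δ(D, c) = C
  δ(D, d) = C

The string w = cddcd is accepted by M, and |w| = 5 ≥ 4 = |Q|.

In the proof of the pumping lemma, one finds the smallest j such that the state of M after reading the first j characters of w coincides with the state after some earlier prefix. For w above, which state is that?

C

Run of M on w = c d d c d:
  step 0: A  (start)
  step 1: C  (read c: A→C)
  step 2: D  (read d: C→D)
  step 3: C  (read d: D→C)   ← first repeat (C seen earlier)
  step 4: C  (read c: C→C)
  step 5: D  (read d: C→D)

The earliest repeat is at step j = 3: M is in C, which it already visited at step i = 1.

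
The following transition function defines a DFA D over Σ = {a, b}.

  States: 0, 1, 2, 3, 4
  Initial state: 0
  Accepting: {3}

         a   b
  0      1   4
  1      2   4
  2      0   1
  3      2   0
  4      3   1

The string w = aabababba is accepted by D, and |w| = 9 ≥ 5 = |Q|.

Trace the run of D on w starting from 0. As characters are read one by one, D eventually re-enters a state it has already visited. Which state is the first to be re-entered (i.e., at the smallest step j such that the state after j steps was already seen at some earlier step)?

State sequence: 0 -a-> 1 -a-> 2 -b-> 1 -a-> 2 -b-> 1 -a-> 2 -b-> 1 -b-> 4 -a-> 3
First repeat at step 3: 1 was already visited.

The earliest repeat is at step j = 3: D is in 1, which it already visited at step i = 1.
Since D has 5 states, any run of length ≥ 5 visits 5+1 states, so by pigeonhole some state repeats within the first 5 steps — that repeat gives the pumpable loop.

1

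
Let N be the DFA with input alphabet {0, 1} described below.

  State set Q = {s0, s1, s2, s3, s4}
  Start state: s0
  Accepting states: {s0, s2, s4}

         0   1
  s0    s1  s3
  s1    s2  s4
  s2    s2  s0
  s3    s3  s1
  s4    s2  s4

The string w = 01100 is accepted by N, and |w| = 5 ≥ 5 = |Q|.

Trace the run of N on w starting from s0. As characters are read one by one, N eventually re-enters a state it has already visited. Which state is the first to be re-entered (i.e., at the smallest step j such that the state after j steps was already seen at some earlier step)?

State sequence: s0 -0-> s1 -1-> s4 -1-> s4 -0-> s2 -0-> s2
First repeat at step 3: s4 was already visited.

The earliest repeat is at step j = 3: N is in s4, which it already visited at step i = 2.

s4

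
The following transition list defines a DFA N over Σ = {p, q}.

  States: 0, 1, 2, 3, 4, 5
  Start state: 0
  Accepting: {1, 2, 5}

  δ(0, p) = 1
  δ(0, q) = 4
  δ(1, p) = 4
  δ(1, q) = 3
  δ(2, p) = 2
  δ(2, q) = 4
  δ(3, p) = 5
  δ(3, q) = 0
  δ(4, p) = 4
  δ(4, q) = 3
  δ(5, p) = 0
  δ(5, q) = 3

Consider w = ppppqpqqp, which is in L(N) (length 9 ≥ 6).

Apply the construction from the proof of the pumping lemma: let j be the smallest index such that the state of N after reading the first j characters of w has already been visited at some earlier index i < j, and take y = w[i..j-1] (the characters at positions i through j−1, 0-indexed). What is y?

Run of N on w = p p p p q p q q p:
  step 0: 0  (start)
  step 1: 1  (read p: 0→1)
  step 2: 4  (read p: 1→4)
  step 3: 4  (read p: 4→4)   ← first repeat (4 seen earlier)
  step 4: 4  (read p: 4→4)
  step 5: 3  (read q: 4→3)
  step 6: 5  (read p: 3→5)
  step 7: 3  (read q: 5→3)
  step 8: 0  (read q: 3→0)
  step 9: 1  (read p: 0→1)

So i = 2, j = 3, giving x = w[0:2] = pp, y = w[2:3] = p, z = w[3:9] = pqpqqp.
Check: |xy| = 3 ≤ 6 and |y| = 1 ≥ 1. Reading y takes N from 4 back to 4, so every xyⁱz is accepted.
The DFA has 6 states, so the proof of the pumping lemma guarantees a repeated state among the first 6+1 visited; the segment between the two visits is the pumpable y.

p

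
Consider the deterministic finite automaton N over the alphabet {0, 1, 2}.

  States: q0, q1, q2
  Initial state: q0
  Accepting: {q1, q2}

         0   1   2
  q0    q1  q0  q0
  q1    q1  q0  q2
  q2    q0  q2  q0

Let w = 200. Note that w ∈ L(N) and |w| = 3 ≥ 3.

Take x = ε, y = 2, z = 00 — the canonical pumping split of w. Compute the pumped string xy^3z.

22200

xy^3z = ε·2·2·2·00 = 22200.
Reading y = 2 takes N from q0 back to q0, so after x·y·y·y the machine is still in q0, and z then leads to the accepting state q1. Hence 22200 ∈ L(N).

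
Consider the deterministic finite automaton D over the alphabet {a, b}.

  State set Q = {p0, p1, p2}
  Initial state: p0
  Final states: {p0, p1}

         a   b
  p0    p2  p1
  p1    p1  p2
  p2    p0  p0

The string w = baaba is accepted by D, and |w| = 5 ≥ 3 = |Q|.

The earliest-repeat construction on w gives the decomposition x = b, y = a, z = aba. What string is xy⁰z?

baba

xy⁰z = xz = b·aba = baba.
Reading y = a takes D from p1 back to p1, so after x the machine is still in p1, and z then leads to the accepting state p0. Hence baba ∈ L(D).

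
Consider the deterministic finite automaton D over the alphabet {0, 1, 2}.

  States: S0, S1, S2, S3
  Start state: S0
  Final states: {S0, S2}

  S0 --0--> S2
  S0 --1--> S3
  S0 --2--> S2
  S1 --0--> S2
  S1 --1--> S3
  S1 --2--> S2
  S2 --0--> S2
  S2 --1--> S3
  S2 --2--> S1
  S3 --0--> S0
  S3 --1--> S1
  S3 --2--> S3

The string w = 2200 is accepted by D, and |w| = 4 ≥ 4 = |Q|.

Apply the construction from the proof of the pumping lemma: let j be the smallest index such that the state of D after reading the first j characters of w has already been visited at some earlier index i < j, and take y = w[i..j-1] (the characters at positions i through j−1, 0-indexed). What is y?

20

State sequence: S0 -2-> S2 -2-> S1 -0-> S2 -0-> S2
First repeat at step 3: S2 was already visited.

So i = 1, j = 3, giving x = w[0:1] = 2, y = w[1:3] = 20, z = w[3:4] = 0.
Check: |xy| = 3 ≤ 4 and |y| = 2 ≥ 1. Reading y takes D from S2 back to S2, so every xyⁱz is accepted.
Since D has 4 states, any run of length ≥ 4 visits 4+1 states, so by pigeonhole some state repeats within the first 4 steps — that repeat gives the pumpable loop.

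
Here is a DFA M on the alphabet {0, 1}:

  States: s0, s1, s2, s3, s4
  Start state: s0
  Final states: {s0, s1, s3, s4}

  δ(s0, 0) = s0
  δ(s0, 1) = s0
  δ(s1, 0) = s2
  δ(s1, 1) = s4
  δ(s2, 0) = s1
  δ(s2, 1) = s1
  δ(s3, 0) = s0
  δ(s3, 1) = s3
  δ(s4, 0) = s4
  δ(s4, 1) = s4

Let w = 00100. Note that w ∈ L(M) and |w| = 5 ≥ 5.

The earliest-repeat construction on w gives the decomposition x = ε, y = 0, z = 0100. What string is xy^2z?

xy^2z = ε·0·0·0100 = 000100.
Reading y = 0 takes M from s0 back to s0, so after x·y·y the machine is still in s0, and z then leads to the accepting state s0. Hence 000100 ∈ L(M).

000100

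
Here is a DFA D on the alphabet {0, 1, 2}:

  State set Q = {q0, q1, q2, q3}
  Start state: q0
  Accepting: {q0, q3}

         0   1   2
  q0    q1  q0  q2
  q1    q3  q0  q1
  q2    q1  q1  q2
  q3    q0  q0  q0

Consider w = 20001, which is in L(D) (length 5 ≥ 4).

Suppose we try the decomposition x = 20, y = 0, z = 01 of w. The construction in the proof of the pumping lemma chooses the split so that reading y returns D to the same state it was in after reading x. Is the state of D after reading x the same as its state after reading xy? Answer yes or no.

State sequence: q0 -2-> q2 -0-> q1 -0-> q3

After x (step 2): q1. After xy (step 3): q3.
They differ (q1 ≠ q3), so y is not a cycle from the state after x; this split is not the one the pumping-lemma construction produces, and pumping y need not keep the string in L(D).

no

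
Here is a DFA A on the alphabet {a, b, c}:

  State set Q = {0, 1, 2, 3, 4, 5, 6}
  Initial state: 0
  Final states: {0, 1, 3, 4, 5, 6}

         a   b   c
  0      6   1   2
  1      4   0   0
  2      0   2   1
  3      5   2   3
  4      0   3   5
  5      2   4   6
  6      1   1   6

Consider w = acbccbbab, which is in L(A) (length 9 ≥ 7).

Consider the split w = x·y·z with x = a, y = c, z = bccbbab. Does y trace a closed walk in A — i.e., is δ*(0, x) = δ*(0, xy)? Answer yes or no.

yes

State sequence: 0 -a-> 6 -c-> 6

After x (step 1): 6. After xy (step 2): 6.
They match, so y = c drives A around a cycle from 6 back to itself; pumping y any number of times keeps A in 6 before reading z, and xyⁱz ∈ L(A) for every i ≥ 0.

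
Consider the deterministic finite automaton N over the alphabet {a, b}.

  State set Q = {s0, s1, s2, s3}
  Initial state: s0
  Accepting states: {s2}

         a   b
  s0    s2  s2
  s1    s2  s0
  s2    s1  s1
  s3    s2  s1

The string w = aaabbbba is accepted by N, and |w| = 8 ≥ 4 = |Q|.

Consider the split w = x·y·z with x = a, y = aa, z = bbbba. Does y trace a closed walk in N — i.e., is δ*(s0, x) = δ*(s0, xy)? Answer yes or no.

Run of N on the first 3 characters of w = a a a:
  step 0: s0  (start)
  step 1: s2  (read a: s0→s2)
  step 2: s1  (read a: s2→s1)
  step 3: s2  (read a: s1→s2)

After x (step 1): s2. After xy (step 3): s2.
They match, so y = aa drives N around a cycle from s2 back to itself; pumping y any number of times keeps N in s2 before reading z, and xyⁱz ∈ L(N) for every i ≥ 0.

yes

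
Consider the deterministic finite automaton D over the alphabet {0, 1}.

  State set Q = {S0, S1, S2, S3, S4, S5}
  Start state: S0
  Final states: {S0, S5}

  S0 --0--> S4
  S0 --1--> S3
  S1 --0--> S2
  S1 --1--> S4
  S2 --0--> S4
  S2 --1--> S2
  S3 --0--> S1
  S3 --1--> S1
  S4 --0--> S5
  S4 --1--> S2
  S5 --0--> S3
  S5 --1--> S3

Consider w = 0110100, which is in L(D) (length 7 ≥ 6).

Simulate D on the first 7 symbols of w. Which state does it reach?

S5

Run of D on the first 7 characters of w = 0 1 1 0 1 0 0:
  step 0: S0  (start)
  step 1: S4  (read 0: S0→S4)
  step 2: S2  (read 1: S4→S2)
  step 3: S2  (read 1: S2→S2)
  step 4: S4  (read 0: S2→S4)
  step 5: S2  (read 1: S4→S2)
  step 6: S4  (read 0: S2→S4)
  step 7: S5  (read 0: S4→S5)

After reading 7 characters, D is in state S5.
(This kind of state-tracing is the core of the pumping-lemma construction: with 6 states, pigeonhole forces a repeat within the first 6 steps.)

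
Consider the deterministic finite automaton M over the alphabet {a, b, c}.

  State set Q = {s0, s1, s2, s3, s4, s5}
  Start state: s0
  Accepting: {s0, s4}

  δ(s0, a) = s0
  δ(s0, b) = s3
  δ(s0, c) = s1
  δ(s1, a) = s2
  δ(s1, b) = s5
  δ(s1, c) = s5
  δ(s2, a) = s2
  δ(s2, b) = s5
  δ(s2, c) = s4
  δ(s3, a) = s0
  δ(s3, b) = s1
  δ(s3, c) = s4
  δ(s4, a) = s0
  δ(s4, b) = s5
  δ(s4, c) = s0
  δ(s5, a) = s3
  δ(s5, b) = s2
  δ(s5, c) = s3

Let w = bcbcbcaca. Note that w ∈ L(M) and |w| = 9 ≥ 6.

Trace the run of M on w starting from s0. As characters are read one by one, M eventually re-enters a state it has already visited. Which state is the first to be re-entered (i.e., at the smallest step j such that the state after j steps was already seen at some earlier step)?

State sequence: s0 -b-> s3 -c-> s4 -b-> s5 -c-> s3 -b-> s1 -c-> s5 -a-> s3 -c-> s4 -a-> s0
First repeat at step 4: s3 was already visited.

The earliest repeat is at step j = 4: M is in s3, which it already visited at step i = 1.

s3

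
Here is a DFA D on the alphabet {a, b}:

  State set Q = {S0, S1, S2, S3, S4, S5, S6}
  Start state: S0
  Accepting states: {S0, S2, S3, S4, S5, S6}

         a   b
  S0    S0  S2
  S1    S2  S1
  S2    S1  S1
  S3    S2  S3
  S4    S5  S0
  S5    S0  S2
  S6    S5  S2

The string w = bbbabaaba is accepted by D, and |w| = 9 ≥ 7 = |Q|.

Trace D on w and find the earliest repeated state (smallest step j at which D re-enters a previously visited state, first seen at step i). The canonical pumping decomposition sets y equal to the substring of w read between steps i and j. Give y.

b

State sequence: S0 -b-> S2 -b-> S1 -b-> S1 -a-> S2 -b-> S1 -a-> S2 -a-> S1 -b-> S1 -a-> S2
First repeat at step 3: S1 was already visited.

So i = 2, j = 3, giving x = w[0:2] = bb, y = w[2:3] = b, z = w[3:9] = abaaba.
Check: |xy| = 3 ≤ 7 and |y| = 1 ≥ 1. Reading y takes D from S1 back to S1, so every xyⁱz is accepted.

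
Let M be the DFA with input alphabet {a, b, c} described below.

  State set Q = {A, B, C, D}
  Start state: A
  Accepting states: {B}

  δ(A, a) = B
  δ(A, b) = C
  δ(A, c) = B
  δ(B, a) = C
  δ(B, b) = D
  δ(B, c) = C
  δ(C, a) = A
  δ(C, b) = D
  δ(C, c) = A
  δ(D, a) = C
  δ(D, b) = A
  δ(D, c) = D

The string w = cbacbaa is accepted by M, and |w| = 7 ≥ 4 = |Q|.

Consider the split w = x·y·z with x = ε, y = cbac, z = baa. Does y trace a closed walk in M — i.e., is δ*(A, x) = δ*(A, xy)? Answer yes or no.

yes

Run of M on the first 4 characters of w = c b a c:
  step 0: A  (start)
  step 1: B  (read c: A→B)
  step 2: D  (read b: B→D)
  step 3: C  (read a: D→C)
  step 4: A  (read c: C→A)

After x (step 0): A. After xy (step 4): A.
They match, so y = cbac drives M around a cycle from A back to itself; pumping y any number of times keeps M in A before reading z, and xyⁱz ∈ L(M) for every i ≥ 0.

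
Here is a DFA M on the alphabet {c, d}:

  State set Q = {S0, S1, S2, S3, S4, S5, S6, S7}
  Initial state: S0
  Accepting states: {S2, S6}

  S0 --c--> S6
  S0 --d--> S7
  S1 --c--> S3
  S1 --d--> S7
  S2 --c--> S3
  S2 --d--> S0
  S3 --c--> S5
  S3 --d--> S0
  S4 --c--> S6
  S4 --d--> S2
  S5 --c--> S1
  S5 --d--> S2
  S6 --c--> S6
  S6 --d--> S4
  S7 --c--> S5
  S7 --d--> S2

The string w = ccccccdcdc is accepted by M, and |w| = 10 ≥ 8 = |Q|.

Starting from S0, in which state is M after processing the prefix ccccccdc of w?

State sequence: S0 -c-> S6 -c-> S6 -c-> S6 -c-> S6 -c-> S6 -c-> S6 -d-> S4 -c-> S6

After reading 8 characters, M is in state S6.
(This kind of state-tracing is the core of the pumping-lemma construction: with 8 states, pigeonhole forces a repeat within the first 8 steps.)

S6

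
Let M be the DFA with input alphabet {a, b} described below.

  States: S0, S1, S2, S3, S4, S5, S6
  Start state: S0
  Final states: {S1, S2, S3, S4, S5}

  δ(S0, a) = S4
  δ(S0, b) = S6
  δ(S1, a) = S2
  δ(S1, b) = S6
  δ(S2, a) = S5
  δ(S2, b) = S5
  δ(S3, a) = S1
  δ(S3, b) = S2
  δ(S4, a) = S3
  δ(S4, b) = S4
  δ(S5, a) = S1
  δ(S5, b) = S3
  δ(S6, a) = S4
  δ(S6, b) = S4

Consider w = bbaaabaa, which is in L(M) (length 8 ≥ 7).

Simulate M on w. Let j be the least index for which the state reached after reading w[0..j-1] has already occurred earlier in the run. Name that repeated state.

Run of M on w = b b a a a b a a:
  step 0: S0  (start)
  step 1: S6  (read b: S0→S6)
  step 2: S4  (read b: S6→S4)
  step 3: S3  (read a: S4→S3)
  step 4: S1  (read a: S3→S1)
  step 5: S2  (read a: S1→S2)
  step 6: S5  (read b: S2→S5)
  step 7: S1  (read a: S5→S1)   ← first repeat (S1 seen earlier)
  step 8: S2  (read a: S1→S2)

The earliest repeat is at step j = 7: M is in S1, which it already visited at step i = 4.
Pumping length from the standard proof: p = 7 (the number of states). The repeated state found above gives |xy| = j ≤ 7 and |y| = j − i ≥ 1.

S1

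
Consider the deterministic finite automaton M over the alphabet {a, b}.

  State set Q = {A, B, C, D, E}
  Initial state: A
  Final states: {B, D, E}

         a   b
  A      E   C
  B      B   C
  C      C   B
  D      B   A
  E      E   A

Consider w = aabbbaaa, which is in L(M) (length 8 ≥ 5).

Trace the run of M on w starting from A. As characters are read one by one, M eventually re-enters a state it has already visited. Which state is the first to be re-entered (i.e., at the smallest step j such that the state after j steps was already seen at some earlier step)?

E

State sequence: A -a-> E -a-> E -b-> A -b-> C -b-> B -a-> B -a-> B -a-> B
First repeat at step 2: E was already visited.

The earliest repeat is at step j = 2: M is in E, which it already visited at step i = 1.
With |Q| = 5, pigeonhole forces a state repeat no later than step 5; the substring read between the first and second visits to that state can be pumped.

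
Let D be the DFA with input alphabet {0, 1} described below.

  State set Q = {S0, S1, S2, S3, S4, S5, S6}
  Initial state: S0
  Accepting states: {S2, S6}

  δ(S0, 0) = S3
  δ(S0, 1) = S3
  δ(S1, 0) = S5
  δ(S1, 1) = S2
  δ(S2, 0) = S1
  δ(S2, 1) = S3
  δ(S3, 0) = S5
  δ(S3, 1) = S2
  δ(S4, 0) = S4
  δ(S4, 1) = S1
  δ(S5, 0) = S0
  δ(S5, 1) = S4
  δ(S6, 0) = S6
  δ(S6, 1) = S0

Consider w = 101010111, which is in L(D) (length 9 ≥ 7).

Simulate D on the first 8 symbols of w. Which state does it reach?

State sequence: S0 -1-> S3 -0-> S5 -1-> S4 -0-> S4 -1-> S1 -0-> S5 -1-> S4 -1-> S1

After reading 8 characters, D is in state S1.

S1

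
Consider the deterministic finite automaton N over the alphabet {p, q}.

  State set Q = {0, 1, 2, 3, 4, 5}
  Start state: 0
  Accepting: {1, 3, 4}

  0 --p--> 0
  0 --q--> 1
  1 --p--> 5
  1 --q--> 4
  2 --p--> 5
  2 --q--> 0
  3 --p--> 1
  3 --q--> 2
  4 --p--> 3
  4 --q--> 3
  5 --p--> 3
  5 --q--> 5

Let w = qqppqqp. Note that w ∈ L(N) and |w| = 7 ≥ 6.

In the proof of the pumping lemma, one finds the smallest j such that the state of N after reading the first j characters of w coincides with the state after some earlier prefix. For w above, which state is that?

State sequence: 0 -q-> 1 -q-> 4 -p-> 3 -p-> 1 -q-> 4 -q-> 3 -p-> 1
First repeat at step 4: 1 was already visited.

The earliest repeat is at step j = 4: N is in 1, which it already visited at step i = 1.

1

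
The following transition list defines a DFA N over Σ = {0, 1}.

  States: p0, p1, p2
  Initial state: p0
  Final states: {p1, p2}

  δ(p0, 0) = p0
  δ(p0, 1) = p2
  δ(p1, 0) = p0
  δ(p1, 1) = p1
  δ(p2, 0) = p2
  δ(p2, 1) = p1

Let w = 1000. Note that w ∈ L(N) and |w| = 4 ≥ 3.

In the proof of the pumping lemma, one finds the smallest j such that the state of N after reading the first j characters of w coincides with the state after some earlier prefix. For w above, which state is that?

p2

Run of N on w = 1 0 0 0:
  step 0: p0  (start)
  step 1: p2  (read 1: p0→p2)
  step 2: p2  (read 0: p2→p2)   ← first repeat (p2 seen earlier)
  step 3: p2  (read 0: p2→p2)
  step 4: p2  (read 0: p2→p2)

The earliest repeat is at step j = 2: N is in p2, which it already visited at step i = 1.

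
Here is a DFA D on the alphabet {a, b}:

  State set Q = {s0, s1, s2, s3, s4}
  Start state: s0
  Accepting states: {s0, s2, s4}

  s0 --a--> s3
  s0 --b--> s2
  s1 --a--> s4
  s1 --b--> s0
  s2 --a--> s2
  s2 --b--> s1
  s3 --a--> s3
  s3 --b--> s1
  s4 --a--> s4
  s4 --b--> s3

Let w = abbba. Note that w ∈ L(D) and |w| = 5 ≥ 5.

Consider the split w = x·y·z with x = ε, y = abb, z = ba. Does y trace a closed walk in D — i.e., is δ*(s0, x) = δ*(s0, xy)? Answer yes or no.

yes

State sequence: s0 -a-> s3 -b-> s1 -b-> s0

After x (step 0): s0. After xy (step 3): s0.
They match, so y = abb drives D around a cycle from s0 back to itself; pumping y any number of times keeps D in s0 before reading z, and xyⁱz ∈ L(D) for every i ≥ 0.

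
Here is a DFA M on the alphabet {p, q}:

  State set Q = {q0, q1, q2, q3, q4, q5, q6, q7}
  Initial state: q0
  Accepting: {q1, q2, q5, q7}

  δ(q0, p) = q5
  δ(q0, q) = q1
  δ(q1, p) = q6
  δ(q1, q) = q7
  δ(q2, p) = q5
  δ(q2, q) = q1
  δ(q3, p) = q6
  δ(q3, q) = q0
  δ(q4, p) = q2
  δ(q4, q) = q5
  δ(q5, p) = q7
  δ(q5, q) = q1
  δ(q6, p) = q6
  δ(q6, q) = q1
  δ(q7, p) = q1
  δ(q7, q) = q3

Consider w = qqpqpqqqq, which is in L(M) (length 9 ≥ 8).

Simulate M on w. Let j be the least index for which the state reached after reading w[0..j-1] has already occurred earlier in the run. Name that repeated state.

q1

State sequence: q0 -q-> q1 -q-> q7 -p-> q1 -q-> q7 -p-> q1 -q-> q7 -q-> q3 -q-> q0 -q-> q1
First repeat at step 3: q1 was already visited.

The earliest repeat is at step j = 3: M is in q1, which it already visited at step i = 1.
The DFA has 8 states, so the proof of the pumping lemma guarantees a repeated state among the first 8+1 visited; the segment between the two visits is the pumpable y.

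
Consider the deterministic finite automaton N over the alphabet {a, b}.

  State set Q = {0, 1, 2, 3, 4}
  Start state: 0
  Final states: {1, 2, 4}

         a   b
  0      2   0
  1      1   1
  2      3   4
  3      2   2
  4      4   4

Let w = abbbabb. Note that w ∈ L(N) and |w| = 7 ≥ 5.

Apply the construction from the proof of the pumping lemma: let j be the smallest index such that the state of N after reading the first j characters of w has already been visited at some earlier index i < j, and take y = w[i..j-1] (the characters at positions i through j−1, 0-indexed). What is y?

b

State sequence: 0 -a-> 2 -b-> 4 -b-> 4 -b-> 4 -a-> 4 -b-> 4 -b-> 4
First repeat at step 3: 4 was already visited.

So i = 2, j = 3, giving x = w[0:2] = ab, y = w[2:3] = b, z = w[3:7] = babb.
Check: |xy| = 3 ≤ 5 and |y| = 1 ≥ 1. Reading y takes N from 4 back to 4, so every xyⁱz is accepted.
Since N has 5 states, any run of length ≥ 5 visits 5+1 states, so by pigeonhole some state repeats within the first 5 steps — that repeat gives the pumpable loop.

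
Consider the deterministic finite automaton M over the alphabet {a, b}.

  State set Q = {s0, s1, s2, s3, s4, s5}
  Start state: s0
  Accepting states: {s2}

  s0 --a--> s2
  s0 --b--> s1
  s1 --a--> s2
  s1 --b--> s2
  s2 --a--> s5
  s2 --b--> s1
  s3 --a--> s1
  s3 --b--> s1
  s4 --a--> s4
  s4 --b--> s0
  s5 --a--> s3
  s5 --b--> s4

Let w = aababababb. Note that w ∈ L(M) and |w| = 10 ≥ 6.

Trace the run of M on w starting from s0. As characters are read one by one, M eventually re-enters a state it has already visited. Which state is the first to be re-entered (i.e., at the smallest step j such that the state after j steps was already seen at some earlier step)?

State sequence: s0 -a-> s2 -a-> s5 -b-> s4 -a-> s4 -b-> s0 -a-> s2 -b-> s1 -a-> s2 -b-> s1 -b-> s2
First repeat at step 4: s4 was already visited.

The earliest repeat is at step j = 4: M is in s4, which it already visited at step i = 3.
Since M has 6 states, any run of length ≥ 6 visits 6+1 states, so by pigeonhole some state repeats within the first 6 steps — that repeat gives the pumpable loop.

s4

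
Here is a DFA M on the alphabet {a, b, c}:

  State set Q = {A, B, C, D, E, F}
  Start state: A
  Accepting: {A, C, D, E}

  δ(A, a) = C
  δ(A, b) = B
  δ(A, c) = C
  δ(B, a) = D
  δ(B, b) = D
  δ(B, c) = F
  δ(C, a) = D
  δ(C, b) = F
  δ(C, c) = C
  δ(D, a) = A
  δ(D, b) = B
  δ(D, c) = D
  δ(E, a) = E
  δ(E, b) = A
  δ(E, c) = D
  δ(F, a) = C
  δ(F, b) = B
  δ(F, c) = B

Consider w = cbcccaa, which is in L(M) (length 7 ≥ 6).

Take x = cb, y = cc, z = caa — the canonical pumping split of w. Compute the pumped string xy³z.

xy^3z = cb·cc·cc·cc·caa = cbcccccccaa.
Reading y = cc takes M from F back to F, so after x·y·y·y the machine is still in F, and z then leads to the accepting state A. Hence cbcccccccaa ∈ L(M).

cbcccccccaa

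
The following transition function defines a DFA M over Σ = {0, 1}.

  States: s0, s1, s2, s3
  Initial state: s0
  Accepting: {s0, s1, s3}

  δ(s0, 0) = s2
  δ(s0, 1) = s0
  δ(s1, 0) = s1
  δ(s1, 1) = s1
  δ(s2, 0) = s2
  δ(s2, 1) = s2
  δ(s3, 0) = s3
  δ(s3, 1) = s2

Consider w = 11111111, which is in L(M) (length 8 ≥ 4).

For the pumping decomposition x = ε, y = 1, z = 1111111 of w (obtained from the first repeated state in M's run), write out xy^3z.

1111111111

xy^3z = ε·1·1·1·1111111 = 1111111111.
Reading y = 1 takes M from s0 back to s0, so after x·y·y·y the machine is still in s0, and z then leads to the accepting state s0. Hence 1111111111 ∈ L(M).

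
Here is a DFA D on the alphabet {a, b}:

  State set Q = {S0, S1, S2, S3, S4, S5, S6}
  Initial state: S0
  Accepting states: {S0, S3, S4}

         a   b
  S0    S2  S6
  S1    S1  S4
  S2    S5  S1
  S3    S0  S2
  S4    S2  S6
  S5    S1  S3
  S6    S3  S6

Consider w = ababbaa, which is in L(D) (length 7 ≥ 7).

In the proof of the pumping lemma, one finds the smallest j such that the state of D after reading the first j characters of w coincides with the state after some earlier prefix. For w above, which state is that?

S1

State sequence: S0 -a-> S2 -b-> S1 -a-> S1 -b-> S4 -b-> S6 -a-> S3 -a-> S0
First repeat at step 3: S1 was already visited.

The earliest repeat is at step j = 3: D is in S1, which it already visited at step i = 2.
Pumping length from the standard proof: p = 7 (the number of states). The repeated state found above gives |xy| = j ≤ 7 and |y| = j − i ≥ 1.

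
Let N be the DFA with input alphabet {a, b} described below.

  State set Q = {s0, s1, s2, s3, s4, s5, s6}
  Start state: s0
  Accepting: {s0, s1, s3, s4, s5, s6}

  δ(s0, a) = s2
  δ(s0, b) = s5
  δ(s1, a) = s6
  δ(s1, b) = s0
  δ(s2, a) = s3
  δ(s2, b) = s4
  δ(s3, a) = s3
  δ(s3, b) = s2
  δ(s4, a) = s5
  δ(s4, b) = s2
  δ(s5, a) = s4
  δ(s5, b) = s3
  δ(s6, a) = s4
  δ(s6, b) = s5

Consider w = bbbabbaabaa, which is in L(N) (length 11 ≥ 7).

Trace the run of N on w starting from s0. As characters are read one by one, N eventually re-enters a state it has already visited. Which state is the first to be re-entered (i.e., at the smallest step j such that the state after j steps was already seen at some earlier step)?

s3

State sequence: s0 -b-> s5 -b-> s3 -b-> s2 -a-> s3 -b-> s2 -b-> s4 -a-> s5 -a-> s4 -b-> s2 -a-> s3 -a-> s3
First repeat at step 4: s3 was already visited.

The earliest repeat is at step j = 4: N is in s3, which it already visited at step i = 2.
With |Q| = 7, pigeonhole forces a state repeat no later than step 7; the substring read between the first and second visits to that state can be pumped.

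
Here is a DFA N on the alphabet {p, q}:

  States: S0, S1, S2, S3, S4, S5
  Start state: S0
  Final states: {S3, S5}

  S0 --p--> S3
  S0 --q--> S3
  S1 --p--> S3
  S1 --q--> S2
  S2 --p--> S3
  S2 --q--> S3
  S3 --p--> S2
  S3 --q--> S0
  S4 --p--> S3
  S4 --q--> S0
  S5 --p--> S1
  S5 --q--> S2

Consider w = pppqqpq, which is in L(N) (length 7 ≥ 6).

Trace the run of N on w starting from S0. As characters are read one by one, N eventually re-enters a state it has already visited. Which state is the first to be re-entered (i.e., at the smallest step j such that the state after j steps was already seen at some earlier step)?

State sequence: S0 -p-> S3 -p-> S2 -p-> S3 -q-> S0 -q-> S3 -p-> S2 -q-> S3
First repeat at step 3: S3 was already visited.

The earliest repeat is at step j = 3: N is in S3, which it already visited at step i = 1.
The DFA has 6 states, so the proof of the pumping lemma guarantees a repeated state among the first 6+1 visited; the segment between the two visits is the pumpable y.

S3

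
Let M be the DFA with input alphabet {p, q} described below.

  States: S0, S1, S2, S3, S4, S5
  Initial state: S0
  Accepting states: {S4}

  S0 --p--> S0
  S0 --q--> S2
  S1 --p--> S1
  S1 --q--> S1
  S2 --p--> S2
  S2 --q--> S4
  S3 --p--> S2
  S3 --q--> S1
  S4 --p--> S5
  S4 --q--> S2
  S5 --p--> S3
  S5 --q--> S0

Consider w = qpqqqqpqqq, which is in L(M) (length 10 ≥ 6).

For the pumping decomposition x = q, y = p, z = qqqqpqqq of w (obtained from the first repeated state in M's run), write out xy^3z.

xy^3z = q·p·p·p·qqqqpqqq = qpppqqqqpqqq.
Reading y = p takes M from S2 back to S2, so after x·y·y·y the machine is still in S2, and z then leads to the accepting state S4. Hence qpppqqqqpqqq ∈ L(M).

qpppqqqqpqqq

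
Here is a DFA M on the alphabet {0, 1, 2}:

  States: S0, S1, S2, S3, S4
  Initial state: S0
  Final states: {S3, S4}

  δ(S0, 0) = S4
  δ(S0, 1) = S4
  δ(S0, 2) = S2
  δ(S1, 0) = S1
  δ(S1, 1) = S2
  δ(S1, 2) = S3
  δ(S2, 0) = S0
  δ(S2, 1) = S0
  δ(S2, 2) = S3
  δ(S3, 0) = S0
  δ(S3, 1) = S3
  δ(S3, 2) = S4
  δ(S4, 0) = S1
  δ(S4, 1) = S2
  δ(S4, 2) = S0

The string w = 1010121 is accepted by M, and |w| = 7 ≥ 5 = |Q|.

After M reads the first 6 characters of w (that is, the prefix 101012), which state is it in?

S0

State sequence: S0 -1-> S4 -0-> S1 -1-> S2 -0-> S0 -1-> S4 -2-> S0

After reading 6 characters, M is in state S0.
(This kind of state-tracing is the core of the pumping-lemma construction: with 5 states, pigeonhole forces a repeat within the first 5 steps.)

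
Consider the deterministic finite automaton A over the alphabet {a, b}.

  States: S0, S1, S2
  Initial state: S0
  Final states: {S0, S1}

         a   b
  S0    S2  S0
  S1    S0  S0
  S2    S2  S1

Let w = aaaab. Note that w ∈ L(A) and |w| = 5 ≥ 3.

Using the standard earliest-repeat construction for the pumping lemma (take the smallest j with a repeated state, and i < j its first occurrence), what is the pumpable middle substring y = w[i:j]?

State sequence: S0 -a-> S2 -a-> S2 -a-> S2 -a-> S2 -b-> S1
First repeat at step 2: S2 was already visited.

So i = 1, j = 2, giving x = w[0:1] = a, y = w[1:2] = a, z = w[2:5] = aab.
Check: |xy| = 2 ≤ 3 and |y| = 1 ≥ 1. Reading y takes A from S2 back to S2, so every xyⁱz is accepted.

a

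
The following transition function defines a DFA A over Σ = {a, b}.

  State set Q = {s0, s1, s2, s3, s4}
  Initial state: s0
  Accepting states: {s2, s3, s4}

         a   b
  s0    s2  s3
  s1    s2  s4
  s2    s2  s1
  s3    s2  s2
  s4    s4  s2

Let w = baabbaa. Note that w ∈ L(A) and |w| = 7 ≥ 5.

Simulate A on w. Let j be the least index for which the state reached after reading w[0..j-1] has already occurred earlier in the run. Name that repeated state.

Run of A on w = b a a b b a a:
  step 0: s0  (start)
  step 1: s3  (read b: s0→s3)
  step 2: s2  (read a: s3→s2)
  step 3: s2  (read a: s2→s2)   ← first repeat (s2 seen earlier)
  step 4: s1  (read b: s2→s1)
  step 5: s4  (read b: s1→s4)
  step 6: s4  (read a: s4→s4)
  step 7: s4  (read a: s4→s4)

The earliest repeat is at step j = 3: A is in s2, which it already visited at step i = 2.
Pumping length from the standard proof: p = 5 (the number of states). The repeated state found above gives |xy| = j ≤ 5 and |y| = j − i ≥ 1.

s2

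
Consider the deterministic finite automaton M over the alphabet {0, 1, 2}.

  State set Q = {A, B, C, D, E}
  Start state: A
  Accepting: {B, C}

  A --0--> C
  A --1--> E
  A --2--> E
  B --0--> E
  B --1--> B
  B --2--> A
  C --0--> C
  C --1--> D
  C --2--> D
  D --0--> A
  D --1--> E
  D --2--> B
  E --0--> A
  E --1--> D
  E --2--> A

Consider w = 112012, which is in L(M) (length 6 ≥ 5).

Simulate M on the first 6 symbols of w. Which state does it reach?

B

State sequence: A -1-> E -1-> D -2-> B -0-> E -1-> D -2-> B

After reading 6 characters, M is in state B.
(This kind of state-tracing is the core of the pumping-lemma construction: with 5 states, pigeonhole forces a repeat within the first 5 steps.)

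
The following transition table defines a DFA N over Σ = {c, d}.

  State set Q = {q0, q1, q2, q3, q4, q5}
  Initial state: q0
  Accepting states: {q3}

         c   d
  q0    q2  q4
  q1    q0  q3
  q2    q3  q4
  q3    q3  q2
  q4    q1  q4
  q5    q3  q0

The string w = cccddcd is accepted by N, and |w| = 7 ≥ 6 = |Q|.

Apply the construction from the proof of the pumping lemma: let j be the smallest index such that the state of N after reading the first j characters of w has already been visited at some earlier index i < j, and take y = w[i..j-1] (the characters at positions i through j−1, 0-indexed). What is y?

Run of N on w = c c c d d c d:
  step 0: q0  (start)
  step 1: q2  (read c: q0→q2)
  step 2: q3  (read c: q2→q3)
  step 3: q3  (read c: q3→q3)   ← first repeat (q3 seen earlier)
  step 4: q2  (read d: q3→q2)
  step 5: q4  (read d: q2→q4)
  step 6: q1  (read c: q4→q1)
  step 7: q3  (read d: q1→q3)

So i = 2, j = 3, giving x = w[0:2] = cc, y = w[2:3] = c, z = w[3:7] = ddcd.
Check: |xy| = 3 ≤ 6 and |y| = 1 ≥ 1. Reading y takes N from q3 back to q3, so every xyⁱz is accepted.
Since N has 6 states, any run of length ≥ 6 visits 6+1 states, so by pigeonhole some state repeats within the first 6 steps — that repeat gives the pumpable loop.

c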